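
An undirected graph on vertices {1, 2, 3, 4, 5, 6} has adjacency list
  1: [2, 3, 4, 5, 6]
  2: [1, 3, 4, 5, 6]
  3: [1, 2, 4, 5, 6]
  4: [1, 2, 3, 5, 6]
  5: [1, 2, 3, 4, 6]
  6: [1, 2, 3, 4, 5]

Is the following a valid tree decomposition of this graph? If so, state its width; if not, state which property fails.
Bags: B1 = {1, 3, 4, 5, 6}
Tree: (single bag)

No — vertex 2 appears in no bag.

A tree decomposition must satisfy three properties: every vertex lies in some bag; for every edge, both endpoints lie together in some bag; and for every vertex, the bags containing it form a connected subtree. Here vertex 2 appears in no bag, so the decomposition is invalid.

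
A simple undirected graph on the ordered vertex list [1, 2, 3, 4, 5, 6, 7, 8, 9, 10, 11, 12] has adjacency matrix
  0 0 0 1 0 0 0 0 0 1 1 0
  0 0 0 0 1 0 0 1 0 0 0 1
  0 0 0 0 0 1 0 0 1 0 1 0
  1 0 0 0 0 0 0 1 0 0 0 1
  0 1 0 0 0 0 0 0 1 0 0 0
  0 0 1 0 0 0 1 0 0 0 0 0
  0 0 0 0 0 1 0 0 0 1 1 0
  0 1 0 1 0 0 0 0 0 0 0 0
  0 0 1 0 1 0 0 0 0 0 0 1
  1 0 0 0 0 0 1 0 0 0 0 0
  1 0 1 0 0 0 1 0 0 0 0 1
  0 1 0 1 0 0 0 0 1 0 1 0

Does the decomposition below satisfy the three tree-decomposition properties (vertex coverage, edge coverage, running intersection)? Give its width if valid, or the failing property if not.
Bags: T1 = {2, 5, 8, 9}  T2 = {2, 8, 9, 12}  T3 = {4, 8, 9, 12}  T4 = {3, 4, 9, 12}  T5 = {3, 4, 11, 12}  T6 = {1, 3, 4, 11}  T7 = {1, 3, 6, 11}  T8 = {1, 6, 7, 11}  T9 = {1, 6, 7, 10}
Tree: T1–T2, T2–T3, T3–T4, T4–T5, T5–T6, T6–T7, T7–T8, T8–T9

Every vertex of G appears in some bag (union = {1, 2, 3, 4, 5, 6, 7, 8, 9, 10, 11, 12}); every edge is covered by a bag; and for each vertex v the set of bags containing v is connected in the bag tree. The decomposition is therefore valid. The largest bag has 4 vertices, so the width is 3.

Yes; width 3.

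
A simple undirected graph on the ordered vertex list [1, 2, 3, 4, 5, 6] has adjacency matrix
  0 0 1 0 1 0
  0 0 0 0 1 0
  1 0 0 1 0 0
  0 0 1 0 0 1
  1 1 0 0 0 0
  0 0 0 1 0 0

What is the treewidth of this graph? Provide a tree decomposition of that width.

Treewidth 1.
One such decomposition:
Bags: B1 = {2, 5}  B2 = {1, 5}  B3 = {1, 3}  B4 = {3, 4}  B5 = {4, 6}
Tree: B1–B2, B2–B3, B3–B4, B4–B5

The largest bag has 2 vertices, giving width 1; this decomposition certifies tw(G) ≤ 1. G has an edge, so its treewidth is at least 1. Hence tw(G) = 1 exactly.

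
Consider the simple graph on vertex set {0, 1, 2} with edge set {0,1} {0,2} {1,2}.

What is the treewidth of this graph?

2

A width-2 tree decomposition is:
Bags: B1 = {0, 1, 2}
Tree: (single bag)
With just one bag of size 3, the width is 3 − 1 = 2, so tw(G) ≤ 2. On the other hand G contains the 3-clique {0, 1, 2}. A clique must lie in a single bag of any decomposition, so no decomposition can have width below 2. The upper and lower bounds meet at 2, so that is the treewidth.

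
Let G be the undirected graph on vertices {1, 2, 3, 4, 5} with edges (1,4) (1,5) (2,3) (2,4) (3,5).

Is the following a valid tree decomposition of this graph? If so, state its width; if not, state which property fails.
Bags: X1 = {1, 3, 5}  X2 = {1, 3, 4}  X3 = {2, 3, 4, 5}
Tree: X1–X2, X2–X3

No — bags containing vertex 5 are not connected in the tree.

A tree decomposition must satisfy three properties: every vertex lies in some bag; for every edge, both endpoints lie together in some bag; and for every vertex, the bags containing it form a connected subtree. Here bags containing vertex 5 are not connected in the tree, so the decomposition is invalid.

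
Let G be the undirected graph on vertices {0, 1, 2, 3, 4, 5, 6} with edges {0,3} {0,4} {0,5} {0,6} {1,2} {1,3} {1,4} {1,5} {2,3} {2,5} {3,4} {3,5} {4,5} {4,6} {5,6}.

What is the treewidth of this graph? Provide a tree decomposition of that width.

The largest bag has 4 vertices, giving width 3; this decomposition certifies tw(G) ≤ 3. For the lower bound, the 4 vertices {0, 3, 4, 5} are pairwise adjacent, and any tree decomposition puts a clique entirely inside one bag — forcing width ≥ 3. Therefore the treewidth is 3.

Treewidth 3.
One such decomposition:
Bags: B1 = {0, 3, 4, 5}  B2 = {1, 3, 4, 5}  B3 = {0, 4, 5, 6}  B4 = {1, 2, 3, 5}
Tree: B1–B2, B1–B3, B2–B4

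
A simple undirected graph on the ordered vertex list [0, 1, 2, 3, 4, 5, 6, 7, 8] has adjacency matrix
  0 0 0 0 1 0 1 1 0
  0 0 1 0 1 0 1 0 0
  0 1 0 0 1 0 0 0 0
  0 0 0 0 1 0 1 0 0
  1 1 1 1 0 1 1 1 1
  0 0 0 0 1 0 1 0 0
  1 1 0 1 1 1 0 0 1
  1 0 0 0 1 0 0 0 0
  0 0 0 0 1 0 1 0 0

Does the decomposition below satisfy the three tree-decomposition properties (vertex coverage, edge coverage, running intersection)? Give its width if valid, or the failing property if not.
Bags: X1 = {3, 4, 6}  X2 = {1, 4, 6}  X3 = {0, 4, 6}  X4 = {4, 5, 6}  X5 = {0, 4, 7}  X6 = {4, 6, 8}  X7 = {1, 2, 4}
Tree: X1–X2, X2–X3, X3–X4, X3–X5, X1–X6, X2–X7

Yes; width 2.

Every vertex of G appears in some bag (union = {0, 1, 2, 3, 4, 5, 6, 7, 8}); every edge is covered by a bag; and for each vertex v the set of bags containing v is connected in the bag tree. The decomposition is therefore valid. The largest bag has 3 vertices, so the width is 2.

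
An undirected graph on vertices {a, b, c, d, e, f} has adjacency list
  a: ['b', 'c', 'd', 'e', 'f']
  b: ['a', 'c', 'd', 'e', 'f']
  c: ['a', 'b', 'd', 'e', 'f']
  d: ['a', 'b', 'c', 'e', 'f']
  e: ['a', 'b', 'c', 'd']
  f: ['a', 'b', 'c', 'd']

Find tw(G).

4

A width-4 tree decomposition is:
Bags: B1 = {a, b, c, d, e}  B2 = {a, b, c, d, f}
Tree: B1–B2
The largest bag has 5 vertices, giving width 4; this decomposition certifies tw(G) ≤ 4. For the lower bound, the 5 vertices {a, b, c, d, e} are pairwise adjacent, and any tree decomposition puts a clique entirely inside one bag — forcing width ≥ 4. Hence tw(G) = 4 exactly.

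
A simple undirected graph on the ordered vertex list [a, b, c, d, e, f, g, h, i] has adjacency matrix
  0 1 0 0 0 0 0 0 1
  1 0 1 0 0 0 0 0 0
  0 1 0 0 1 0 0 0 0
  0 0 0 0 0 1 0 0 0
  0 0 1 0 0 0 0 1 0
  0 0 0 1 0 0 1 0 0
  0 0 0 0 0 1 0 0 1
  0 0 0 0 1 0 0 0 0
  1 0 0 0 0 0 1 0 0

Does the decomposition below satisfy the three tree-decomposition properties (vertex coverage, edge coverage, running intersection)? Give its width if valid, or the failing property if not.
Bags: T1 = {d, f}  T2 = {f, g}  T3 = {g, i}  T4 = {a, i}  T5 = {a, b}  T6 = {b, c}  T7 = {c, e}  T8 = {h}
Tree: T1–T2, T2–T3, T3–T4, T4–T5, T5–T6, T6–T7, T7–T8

No — edge (e,h) lies in no bag.

A tree decomposition must satisfy three properties: every vertex lies in some bag; for every edge, both endpoints lie together in some bag; and for every vertex, the bags containing it form a connected subtree. Here edge (e,h) lies in no bag, so the decomposition is invalid.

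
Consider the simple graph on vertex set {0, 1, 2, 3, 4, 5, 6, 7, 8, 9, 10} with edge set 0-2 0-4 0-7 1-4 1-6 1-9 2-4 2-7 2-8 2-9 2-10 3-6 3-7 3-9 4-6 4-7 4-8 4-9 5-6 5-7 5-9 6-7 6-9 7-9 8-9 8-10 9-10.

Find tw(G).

3

A width-3 tree decomposition is:
Bags: B1 = {4, 6, 7, 9}  B2 = {5, 6, 7, 9}  B3 = {3, 6, 7, 9}  B4 = {2, 4, 7, 9}  B5 = {2, 4, 8, 9}  B6 = {0, 2, 4, 7}  B7 = {2, 8, 9, 10}  B8 = {1, 4, 6, 9}
Tree: B1–B2, B1–B3, B1–B4, B4–B5, B4–B6, B5–B7, B1–B8
Every bag has size at most 4, so the width is 4 − 1 = 3 and tw(G) ≤ 3. Conversely, {0, 2, 4, 7} is a clique of size 4, and the vertices of any clique must share a bag in every tree decomposition; so some bag has ≥ 4 vertices and tw(G) ≥ 3. Therefore the treewidth is 3.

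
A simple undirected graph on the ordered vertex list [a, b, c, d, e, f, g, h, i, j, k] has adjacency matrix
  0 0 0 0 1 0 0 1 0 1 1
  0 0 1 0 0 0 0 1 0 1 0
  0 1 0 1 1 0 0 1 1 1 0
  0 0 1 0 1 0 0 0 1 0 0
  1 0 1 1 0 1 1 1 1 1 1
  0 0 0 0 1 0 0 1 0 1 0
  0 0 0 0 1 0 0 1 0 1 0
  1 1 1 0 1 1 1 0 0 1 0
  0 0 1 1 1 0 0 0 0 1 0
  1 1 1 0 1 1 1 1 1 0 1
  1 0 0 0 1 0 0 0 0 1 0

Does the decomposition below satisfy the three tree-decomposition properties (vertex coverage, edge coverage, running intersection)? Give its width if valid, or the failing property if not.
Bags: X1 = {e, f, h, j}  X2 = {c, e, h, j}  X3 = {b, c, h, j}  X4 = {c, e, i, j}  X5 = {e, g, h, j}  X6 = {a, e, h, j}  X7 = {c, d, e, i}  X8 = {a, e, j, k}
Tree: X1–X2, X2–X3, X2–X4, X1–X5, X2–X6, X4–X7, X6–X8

Yes; width 3.

Checking the three conditions: (i) the bags cover all of {a, b, c, d, e, f, g, h, i, j, k}; (ii) for each edge, some bag contains both endpoints; (iii) the bags containing any fixed vertex form a subtree. All hold, so the decomposition is valid with width 4 − 1 = 3.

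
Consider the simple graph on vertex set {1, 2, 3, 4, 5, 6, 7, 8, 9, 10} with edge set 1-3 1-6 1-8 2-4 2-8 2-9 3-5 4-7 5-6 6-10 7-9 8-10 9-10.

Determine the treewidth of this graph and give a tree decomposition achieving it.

Treewidth 2.
One optimal decomposition is:
Bags: B1 = {3, 5, 6}  B2 = {1, 3, 6}  B3 = {1, 6, 10}  B4 = {1, 8, 10}  B5 = {8, 9, 10}  B6 = {2, 8, 9}  B7 = {2, 7, 9}  B8 = {2, 4, 7}
Tree: B1–B2, B2–B3, B3–B4, B4–B5, B5–B6, B6–B7, B7–B8

Every bag has size at most 3, so the width is 3 − 1 = 2 and tw(G) ≤ 2. For the lower bound, G contains the cycle 5–3–1–6–5, so G is not a forest; only forests have treewidth ≤ 1, hence tw(G) ≥ 2. Combining the bounds, tw(G) = 2.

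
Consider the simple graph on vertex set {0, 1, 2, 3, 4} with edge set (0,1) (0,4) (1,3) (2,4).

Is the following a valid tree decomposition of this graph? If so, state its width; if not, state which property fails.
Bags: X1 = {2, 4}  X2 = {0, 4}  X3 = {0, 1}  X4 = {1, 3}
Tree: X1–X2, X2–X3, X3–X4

Yes; width 1.

Every vertex of G appears in some bag (union = {0, 1, 2, 3, 4}); every edge is covered by a bag; and for each vertex v the set of bags containing v is connected in the bag tree. The decomposition is therefore valid. The largest bag has 2 vertices, so the width is 1.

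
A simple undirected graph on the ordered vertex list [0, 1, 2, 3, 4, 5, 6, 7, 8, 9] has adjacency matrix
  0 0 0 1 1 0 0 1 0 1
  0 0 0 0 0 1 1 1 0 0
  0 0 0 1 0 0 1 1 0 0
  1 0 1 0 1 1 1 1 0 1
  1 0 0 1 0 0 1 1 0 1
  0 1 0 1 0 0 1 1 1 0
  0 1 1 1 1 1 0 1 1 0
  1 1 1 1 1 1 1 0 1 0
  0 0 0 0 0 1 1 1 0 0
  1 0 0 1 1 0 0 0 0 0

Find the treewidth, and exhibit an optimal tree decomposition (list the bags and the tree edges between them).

Treewidth 3.
One optimal decomposition is:
Bags: B1 = {0, 3, 4, 7}  B2 = {3, 4, 6, 7}  B3 = {3, 5, 6, 7}  B4 = {0, 3, 4, 9}  B5 = {2, 3, 6, 7}  B6 = {1, 5, 6, 7}  B7 = {5, 6, 7, 8}
Tree: B1–B2, B2–B3, B1–B4, B2–B5, B3–B6, B3–B7

The largest bag has 4 vertices, giving width 3; this decomposition certifies tw(G) ≤ 3. On the other hand G contains the 4-clique {0, 3, 4, 9}. A clique must lie in a single bag of any decomposition, so no decomposition can have width below 3. Therefore the treewidth is 3.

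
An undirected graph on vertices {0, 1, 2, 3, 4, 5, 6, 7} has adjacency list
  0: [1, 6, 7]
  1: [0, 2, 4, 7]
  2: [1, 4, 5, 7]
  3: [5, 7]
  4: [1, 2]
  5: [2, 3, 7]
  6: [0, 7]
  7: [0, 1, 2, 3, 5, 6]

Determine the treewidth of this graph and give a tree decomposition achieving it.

The largest bag has 3 vertices, giving width 2; this decomposition certifies tw(G) ≤ 2. For the lower bound, the 3 vertices {1, 2, 4} are pairwise adjacent, and any tree decomposition puts a clique entirely inside one bag — forcing width ≥ 2. Hence tw(G) = 2 exactly.

Treewidth 2.
One such decomposition:
Bags: B1 = {1, 2, 4}  B2 = {1, 2, 7}  B3 = {2, 5, 7}  B4 = {0, 1, 7}  B5 = {3, 5, 7}  B6 = {0, 6, 7}
Tree: B1–B2, B2–B3, B2–B4, B3–B5, B4–B6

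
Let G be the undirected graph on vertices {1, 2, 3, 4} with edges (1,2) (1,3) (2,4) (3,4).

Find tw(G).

A width-2 tree decomposition is:
Bags: B1 = {2, 3, 4}  B2 = {1, 2, 3}
Tree: B1–B2
Every bag has size at most 3, so the width is 3 − 1 = 2 and tw(G) ≤ 2. Since 2–4–3–1–2 is a cycle in G, G is not acyclic. Forests are exactly the graphs of treewidth ≤ 1, so tw(G) ≥ 2. The upper and lower bounds meet at 2, so that is the treewidth.

2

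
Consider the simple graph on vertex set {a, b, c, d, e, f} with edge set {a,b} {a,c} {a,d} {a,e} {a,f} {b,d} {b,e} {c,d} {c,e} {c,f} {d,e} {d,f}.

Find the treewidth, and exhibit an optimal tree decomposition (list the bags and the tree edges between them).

Treewidth 3.
Bags: B1 = {a, c, d, e}  B2 = {a, c, d, f}  B3 = {a, b, d, e}
Tree: B1–B2, B1–B3

The largest bag has 4 vertices, giving width 3; this decomposition certifies tw(G) ≤ 3. Conversely, {a, c, d, e} is a clique of size 4, and the vertices of any clique must share a bag in every tree decomposition; so some bag has ≥ 4 vertices and tw(G) ≥ 3. Therefore the treewidth is 3.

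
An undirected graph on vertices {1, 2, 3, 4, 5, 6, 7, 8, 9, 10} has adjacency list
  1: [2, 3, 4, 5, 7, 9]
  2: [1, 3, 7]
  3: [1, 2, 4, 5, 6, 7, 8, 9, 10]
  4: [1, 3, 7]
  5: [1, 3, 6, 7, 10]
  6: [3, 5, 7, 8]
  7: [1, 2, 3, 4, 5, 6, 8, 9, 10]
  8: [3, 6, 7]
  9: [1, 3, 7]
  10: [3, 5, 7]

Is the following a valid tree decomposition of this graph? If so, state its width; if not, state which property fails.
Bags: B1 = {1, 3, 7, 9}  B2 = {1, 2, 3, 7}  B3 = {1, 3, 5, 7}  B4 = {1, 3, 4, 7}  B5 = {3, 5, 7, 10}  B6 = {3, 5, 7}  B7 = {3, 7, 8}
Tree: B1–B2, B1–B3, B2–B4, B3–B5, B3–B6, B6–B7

No — vertex 6 appears in no bag.

A tree decomposition must satisfy three properties: every vertex lies in some bag; for every edge, both endpoints lie together in some bag; and for every vertex, the bags containing it form a connected subtree. Here vertex 6 appears in no bag, so the decomposition is invalid.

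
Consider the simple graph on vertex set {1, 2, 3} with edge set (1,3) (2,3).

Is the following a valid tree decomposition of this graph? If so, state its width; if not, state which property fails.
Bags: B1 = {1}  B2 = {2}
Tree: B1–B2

A tree decomposition must satisfy three properties: every vertex lies in some bag; for every edge, both endpoints lie together in some bag; and for every vertex, the bags containing it form a connected subtree. Here vertex 3 appears in no bag, so the decomposition is invalid.

No — vertex 3 appears in no bag.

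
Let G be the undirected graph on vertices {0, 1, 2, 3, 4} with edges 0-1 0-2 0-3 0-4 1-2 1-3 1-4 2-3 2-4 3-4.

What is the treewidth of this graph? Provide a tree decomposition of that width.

Treewidth 4.
One optimal decomposition is:
Bags: B1 = {0, 1, 2, 3, 4}
Tree: (single bag)

With just one bag of size 5, the width is 5 − 1 = 4, so tw(G) ≤ 4. Conversely, {0, 1, 2, 3, 4} is a clique of size 5, and the vertices of any clique must share a bag in every tree decomposition; so some bag has ≥ 5 vertices and tw(G) ≥ 4. Combining the bounds, tw(G) = 4.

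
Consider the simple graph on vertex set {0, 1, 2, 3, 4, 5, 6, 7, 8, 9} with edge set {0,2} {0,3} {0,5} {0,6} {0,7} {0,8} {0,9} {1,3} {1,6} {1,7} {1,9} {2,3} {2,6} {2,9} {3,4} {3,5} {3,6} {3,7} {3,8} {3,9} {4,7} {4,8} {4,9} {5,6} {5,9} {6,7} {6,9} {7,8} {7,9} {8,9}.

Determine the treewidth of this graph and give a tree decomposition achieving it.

The largest bag has 5 vertices, giving width 4; this decomposition certifies tw(G) ≤ 4. Conversely, {0, 3, 7, 8, 9} is a clique of size 5, and the vertices of any clique must share a bag in every tree decomposition; so some bag has ≥ 5 vertices and tw(G) ≥ 4. Therefore the treewidth is 4.

Treewidth 4.
Bags: B1 = {3, 4, 7, 8, 9}  B2 = {0, 3, 7, 8, 9}  B3 = {0, 3, 6, 7, 9}  B4 = {1, 3, 6, 7, 9}  B5 = {0, 2, 3, 6, 9}  B6 = {0, 3, 5, 6, 9}
Tree: B1–B2, B2–B3, B3–B4, B3–B5, B3–B6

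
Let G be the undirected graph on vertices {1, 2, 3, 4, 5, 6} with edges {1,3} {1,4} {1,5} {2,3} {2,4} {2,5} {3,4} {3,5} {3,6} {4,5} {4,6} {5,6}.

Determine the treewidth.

3

A width-3 tree decomposition is:
Bags: B1 = {3, 4, 5, 6}  B2 = {1, 3, 4, 5}  B3 = {2, 3, 4, 5}
Tree: B1–B2, B2–B3
The largest bag has 4 vertices, giving width 3; this decomposition certifies tw(G) ≤ 3. Conversely, {1, 3, 4, 5} is a clique of size 4, and the vertices of any clique must share a bag in every tree decomposition; so some bag has ≥ 4 vertices and tw(G) ≥ 3. The upper and lower bounds meet at 3, so that is the treewidth.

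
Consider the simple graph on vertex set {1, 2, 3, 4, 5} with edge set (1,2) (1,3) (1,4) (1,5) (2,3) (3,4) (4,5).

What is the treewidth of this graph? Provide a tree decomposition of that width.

Treewidth 2.
One such decomposition:
Bags: B1 = {1, 3, 4}  B2 = {1, 2, 3}  B3 = {1, 4, 5}
Tree: B1–B2, B1–B3

Each bag holds 3 vertices, so the decomposition has width 2, which upper-bounds the treewidth. Conversely, {1, 2, 3} is a clique of size 3, and the vertices of any clique must share a bag in every tree decomposition; so some bag has ≥ 3 vertices and tw(G) ≥ 2. Hence tw(G) = 2 exactly.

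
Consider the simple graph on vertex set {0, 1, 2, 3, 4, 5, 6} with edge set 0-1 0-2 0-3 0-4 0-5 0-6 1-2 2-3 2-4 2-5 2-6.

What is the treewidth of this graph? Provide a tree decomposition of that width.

Treewidth 2.
Bags: B1 = {0, 2, 3}  B2 = {0, 1, 2}  B3 = {0, 2, 6}  B4 = {0, 2, 4}  B5 = {0, 2, 5}
Tree: B1–B2, B2–B3, B1–B4, B1–B5

Each bag holds 3 vertices, so the decomposition has width 2, which upper-bounds the treewidth. On the other hand G contains the 3-clique {0, 1, 2}. A clique must lie in a single bag of any decomposition, so no decomposition can have width below 2. The upper and lower bounds meet at 2, so that is the treewidth.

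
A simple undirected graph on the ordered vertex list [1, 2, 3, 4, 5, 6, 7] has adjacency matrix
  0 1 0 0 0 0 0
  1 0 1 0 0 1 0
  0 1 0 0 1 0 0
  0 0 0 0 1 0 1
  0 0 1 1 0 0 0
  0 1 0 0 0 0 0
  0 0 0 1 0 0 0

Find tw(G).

1

A width-1 tree decomposition is:
Bags: B1 = {4, 5}  B2 = {3, 5}  B3 = {2, 3}  B4 = {2, 6}  B5 = {4, 7}  B6 = {1, 2}
Tree: B1–B2, B2–B3, B3–B4, B1–B5, B3–B6
The largest bag has 2 vertices, giving width 1; this decomposition certifies tw(G) ≤ 1. G has an edge, so its treewidth is at least 1. Therefore the treewidth is 1.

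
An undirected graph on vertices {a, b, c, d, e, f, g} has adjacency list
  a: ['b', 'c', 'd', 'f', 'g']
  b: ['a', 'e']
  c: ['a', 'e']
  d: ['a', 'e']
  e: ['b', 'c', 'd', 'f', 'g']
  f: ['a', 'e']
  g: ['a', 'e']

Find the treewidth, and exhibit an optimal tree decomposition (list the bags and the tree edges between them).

The largest bag has 3 vertices, giving width 2; this decomposition certifies tw(G) ≤ 2. The edges a–c–e–b–a form a cycle, so G is not a tree and its treewidth is at least 2. The upper and lower bounds meet at 2, so that is the treewidth.

Treewidth 2.
One such decomposition:
Bags: B1 = {a, c, e}  B2 = {a, b, e}  B3 = {a, d, e}  B4 = {a, e, f}  B5 = {a, e, g}
Tree: B1–B2, B2–B3, B3–B4, B4–B5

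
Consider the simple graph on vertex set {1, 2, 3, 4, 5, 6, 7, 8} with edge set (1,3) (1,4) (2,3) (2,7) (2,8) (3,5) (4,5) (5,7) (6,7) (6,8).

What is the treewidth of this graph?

A width-2 tree decomposition is:
Bags: B1 = {1, 3, 4}  B2 = {3, 4, 5}  B3 = {2, 3, 5}  B4 = {2, 5, 7}  B5 = {2, 7, 8}  B6 = {6, 7, 8}
Tree: B1–B2, B2–B3, B3–B4, B4–B5, B5–B6
The largest bag has 3 vertices, giving width 2; this decomposition certifies tw(G) ≤ 2. Since 1–4–5–3–1 is a cycle in G, G is not acyclic. Forests are exactly the graphs of treewidth ≤ 1, so tw(G) ≥ 2. Therefore the treewidth is 2.

2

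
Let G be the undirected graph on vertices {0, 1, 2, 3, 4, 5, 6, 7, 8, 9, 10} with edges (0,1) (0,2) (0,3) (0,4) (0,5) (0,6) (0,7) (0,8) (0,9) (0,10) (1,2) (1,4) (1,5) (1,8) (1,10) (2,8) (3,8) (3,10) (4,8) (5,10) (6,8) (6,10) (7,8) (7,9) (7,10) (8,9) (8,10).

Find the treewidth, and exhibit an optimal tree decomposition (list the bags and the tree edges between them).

Each bag holds 4 vertices, so the decomposition has width 3, which upper-bounds the treewidth. Conversely, {0, 7, 8, 9} is a clique of size 4, and the vertices of any clique must share a bag in every tree decomposition; so some bag has ≥ 4 vertices and tw(G) ≥ 3. The upper and lower bounds meet at 3, so that is the treewidth.

Treewidth 3.
Bags: B1 = {0, 1, 8, 10}  B2 = {0, 1, 5, 10}  B3 = {0, 1, 4, 8}  B4 = {0, 3, 8, 10}  B5 = {0, 6, 8, 10}  B6 = {0, 7, 8, 10}  B7 = {0, 1, 2, 8}  B8 = {0, 7, 8, 9}
Tree: B1–B2, B1–B3, B1–B4, B1–B5, B5–B6, B3–B7, B6–B8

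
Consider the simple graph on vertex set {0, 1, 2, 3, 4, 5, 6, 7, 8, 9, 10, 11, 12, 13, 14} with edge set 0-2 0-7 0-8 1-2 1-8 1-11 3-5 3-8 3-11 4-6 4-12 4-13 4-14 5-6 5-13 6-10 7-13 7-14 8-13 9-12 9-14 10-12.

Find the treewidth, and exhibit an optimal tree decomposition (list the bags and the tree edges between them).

Each bag holds 4 vertices, so the decomposition has width 3, which upper-bounds the treewidth. For the lower bound: the 4 vertex sets {1,2,11}, {3}, {8}, {0,5,7,13} are disjoint, each induces a connected subgraph, and every pair is joined by at least one edge of G. Contracting each set to a single vertex therefore yields K_{4} as a minor, and since treewidth is minor-monotone, tw(G) ≥ tw(K_{4}) = 3. Hence tw(G) = 3 exactly.

Treewidth 3.
One such decomposition:
Bags: B1 = {1, 2, 3, 11}  B2 = {1, 2, 3, 8}  B3 = {0, 2, 3, 8}  B4 = {0, 3, 5, 8}  B5 = {0, 5, 8, 13}  B6 = {0, 5, 7, 13}  B7 = {5, 6, 7, 13}  B8 = {4, 6, 7, 13}  B9 = {4, 6, 7, 14}  B10 = {4, 6, 10, 14}  B11 = {4, 10, 12, 14}  B12 = {9, 10, 12, 14}
Tree: B1–B2, B2–B3, B3–B4, B4–B5, B5–B6, B6–B7, B7–B8, B8–B9, B9–B10, B10–B11, B11–B12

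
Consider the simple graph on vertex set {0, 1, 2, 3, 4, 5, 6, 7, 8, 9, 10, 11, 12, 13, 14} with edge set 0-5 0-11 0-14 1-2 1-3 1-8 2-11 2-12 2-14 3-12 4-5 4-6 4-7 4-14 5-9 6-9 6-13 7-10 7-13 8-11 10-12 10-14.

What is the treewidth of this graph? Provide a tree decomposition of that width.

Every bag has size at most 4, so the width is 4 − 1 = 3 and tw(G) ≤ 3. For the lower bound: the 4 vertex sets {1,3,8}, {11}, {2}, {0,10,12,14} are disjoint, each induces a connected subgraph, and every pair is joined by at least one edge of G. Contracting each set to a single vertex therefore yields K_{4} as a minor, and since treewidth is minor-monotone, tw(G) ≥ tw(K_{4}) = 3. Hence tw(G) = 3 exactly.

Treewidth 3.
Bags: B1 = {1, 3, 8, 11}  B2 = {1, 2, 3, 11}  B3 = {2, 3, 11, 12}  B4 = {0, 2, 11, 12}  B5 = {0, 2, 12, 14}  B6 = {0, 10, 12, 14}  B7 = {0, 5, 10, 14}  B8 = {4, 5, 10, 14}  B9 = {4, 5, 7, 10}  B10 = {4, 5, 7, 9}  B11 = {4, 6, 7, 9}  B12 = {6, 7, 9, 13}
Tree: B1–B2, B2–B3, B3–B4, B4–B5, B5–B6, B6–B7, B7–B8, B8–B9, B9–B10, B10–B11, B11–B12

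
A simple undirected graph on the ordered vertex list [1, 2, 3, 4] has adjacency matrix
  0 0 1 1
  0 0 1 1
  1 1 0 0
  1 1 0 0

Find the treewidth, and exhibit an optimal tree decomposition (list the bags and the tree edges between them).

Every bag has size at most 3, so the width is 3 − 1 = 2 and tw(G) ≤ 2. Since 3–1–4–2–3 is a cycle in G, G is not acyclic. Forests are exactly the graphs of treewidth ≤ 1, so tw(G) ≥ 2. Hence tw(G) = 2 exactly.

Treewidth 2.
One optimal decomposition is:
Bags: B1 = {1, 3, 4}  B2 = {2, 3, 4}
Tree: B1–B2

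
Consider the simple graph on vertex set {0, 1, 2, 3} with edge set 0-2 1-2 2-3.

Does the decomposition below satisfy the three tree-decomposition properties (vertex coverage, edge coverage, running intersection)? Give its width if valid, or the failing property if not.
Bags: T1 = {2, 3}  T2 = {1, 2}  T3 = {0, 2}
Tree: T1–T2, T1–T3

Yes; width 1.

Vertex coverage: the bags together contain {0, 1, 2, 3}, the full vertex set. Edge coverage: each edge of G has both endpoints in at least one bag. Running intersection: for every vertex, the bags containing it form a connected subtree. All three properties hold, so this is a valid tree decomposition of width max|bag| − 1 = 1, and hence tw(G) ≤ 1.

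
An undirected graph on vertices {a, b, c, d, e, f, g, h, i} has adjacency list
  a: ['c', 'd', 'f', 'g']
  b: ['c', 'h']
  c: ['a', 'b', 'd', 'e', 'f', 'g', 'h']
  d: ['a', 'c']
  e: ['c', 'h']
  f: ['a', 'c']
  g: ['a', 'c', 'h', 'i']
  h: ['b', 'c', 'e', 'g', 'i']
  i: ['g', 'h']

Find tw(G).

A width-2 tree decomposition is:
Bags: B1 = {a, c, g}  B2 = {c, g, h}  B3 = {a, c, d}  B4 = {g, h, i}  B5 = {b, c, h}  B6 = {c, e, h}  B7 = {a, c, f}
Tree: B1–B2, B1–B3, B2–B4, B2–B5, B5–B6, B1–B7
The largest bag has 3 vertices, giving width 2; this decomposition certifies tw(G) ≤ 2. Conversely, {a, c, d} is a clique of size 3, and the vertices of any clique must share a bag in every tree decomposition; so some bag has ≥ 3 vertices and tw(G) ≥ 2. The upper and lower bounds meet at 2, so that is the treewidth.

2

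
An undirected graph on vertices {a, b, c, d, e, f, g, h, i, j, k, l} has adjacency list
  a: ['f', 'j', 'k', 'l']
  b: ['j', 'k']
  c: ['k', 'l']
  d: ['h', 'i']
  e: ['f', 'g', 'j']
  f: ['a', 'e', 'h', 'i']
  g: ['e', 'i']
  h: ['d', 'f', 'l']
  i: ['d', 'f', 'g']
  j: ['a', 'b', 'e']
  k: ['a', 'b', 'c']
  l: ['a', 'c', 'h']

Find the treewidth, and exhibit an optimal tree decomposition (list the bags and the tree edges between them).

Every bag has size at most 4, so the width is 4 − 1 = 3 and tw(G) ≤ 3. For the lower bound: the 4 vertex sets {b,c,k}, {l}, {a}, {e,f,h,j} are disjoint, each induces a connected subgraph, and every pair is joined by at least one edge of G. Contracting each set to a single vertex therefore yields K_{4} as a minor, and since treewidth is minor-monotone, tw(G) ≥ tw(K_{4}) = 3. Therefore the treewidth is 3.

Treewidth 3.
One optimal decomposition is:
Bags: B1 = {b, c, k, l}  B2 = {a, b, k, l}  B3 = {a, b, j, l}  B4 = {a, h, j, l}  B5 = {a, f, h, j}  B6 = {e, f, h, j}  B7 = {d, e, f, h}  B8 = {d, e, f, i}  B9 = {d, e, g, i}
Tree: B1–B2, B2–B3, B3–B4, B4–B5, B5–B6, B6–B7, B7–B8, B8–B9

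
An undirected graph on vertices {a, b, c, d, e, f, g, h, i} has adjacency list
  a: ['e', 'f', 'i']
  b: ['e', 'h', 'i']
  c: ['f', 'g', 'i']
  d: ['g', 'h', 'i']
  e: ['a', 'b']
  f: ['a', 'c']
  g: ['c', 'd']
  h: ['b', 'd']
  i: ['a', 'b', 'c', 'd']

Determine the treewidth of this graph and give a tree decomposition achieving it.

Treewidth 3.
Bags: B1 = {a, c, e, f}  B2 = {a, c, e, i}  B3 = {b, c, e, i}  B4 = {b, c, g, i}  B5 = {b, d, g, i}  B6 = {b, d, g, h}
Tree: B1–B2, B2–B3, B3–B4, B4–B5, B5–B6

Each bag holds 4 vertices, so the decomposition has width 3, which upper-bounds the treewidth. For the lower bound: the 4 vertex sets {a,e,f}, {c}, {i}, {b,d,g,h} are disjoint, each induces a connected subgraph, and every pair is joined by at least one edge of G. Contracting each set to a single vertex therefore yields K_{4} as a minor, and since treewidth is minor-monotone, tw(G) ≥ tw(K_{4}) = 3. Combining the bounds, tw(G) = 3.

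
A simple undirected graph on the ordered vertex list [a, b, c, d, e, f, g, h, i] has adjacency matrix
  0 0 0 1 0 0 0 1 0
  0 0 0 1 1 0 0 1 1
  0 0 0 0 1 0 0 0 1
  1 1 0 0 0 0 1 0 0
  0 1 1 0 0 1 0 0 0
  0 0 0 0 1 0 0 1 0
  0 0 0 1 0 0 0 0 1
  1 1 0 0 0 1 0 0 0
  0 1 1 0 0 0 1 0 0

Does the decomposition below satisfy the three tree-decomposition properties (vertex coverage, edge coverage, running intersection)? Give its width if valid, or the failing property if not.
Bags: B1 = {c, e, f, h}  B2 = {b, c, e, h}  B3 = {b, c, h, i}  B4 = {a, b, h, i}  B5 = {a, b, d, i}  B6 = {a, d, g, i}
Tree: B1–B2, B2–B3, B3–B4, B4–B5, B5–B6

Yes; width 3.

Every vertex of G appears in some bag (union = {a, b, c, d, e, f, g, h, i}); every edge is covered by a bag; and for each vertex v the set of bags containing v is connected in the bag tree. The decomposition is therefore valid. The largest bag has 4 vertices, so the width is 3.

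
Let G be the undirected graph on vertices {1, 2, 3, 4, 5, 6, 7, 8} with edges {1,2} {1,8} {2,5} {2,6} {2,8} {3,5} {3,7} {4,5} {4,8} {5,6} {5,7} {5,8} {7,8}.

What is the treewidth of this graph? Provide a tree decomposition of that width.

The largest bag has 3 vertices, giving width 2; this decomposition certifies tw(G) ≤ 2. Conversely, {1, 2, 8} is a clique of size 3, and the vertices of any clique must share a bag in every tree decomposition; so some bag has ≥ 3 vertices and tw(G) ≥ 2. The upper and lower bounds meet at 2, so that is the treewidth.

Treewidth 2.
Bags: B1 = {5, 7, 8}  B2 = {2, 5, 8}  B3 = {3, 5, 7}  B4 = {4, 5, 8}  B5 = {1, 2, 8}  B6 = {2, 5, 6}
Tree: B1–B2, B1–B3, B2–B4, B2–B5, B2–B6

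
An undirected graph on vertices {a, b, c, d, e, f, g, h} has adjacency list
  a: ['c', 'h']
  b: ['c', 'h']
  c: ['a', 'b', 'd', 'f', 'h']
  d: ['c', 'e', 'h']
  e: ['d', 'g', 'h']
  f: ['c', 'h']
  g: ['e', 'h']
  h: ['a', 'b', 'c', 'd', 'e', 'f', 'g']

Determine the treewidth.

2

A width-2 tree decomposition is:
Bags: B1 = {d, e, h}  B2 = {c, d, h}  B3 = {a, c, h}  B4 = {e, g, h}  B5 = {b, c, h}  B6 = {c, f, h}
Tree: B1–B2, B2–B3, B1–B4, B3–B5, B2–B6
The largest bag has 3 vertices, giving width 2; this decomposition certifies tw(G) ≤ 2. On the other hand G contains the 3-clique {e, g, h}. A clique must lie in a single bag of any decomposition, so no decomposition can have width below 2. Combining the bounds, tw(G) = 2.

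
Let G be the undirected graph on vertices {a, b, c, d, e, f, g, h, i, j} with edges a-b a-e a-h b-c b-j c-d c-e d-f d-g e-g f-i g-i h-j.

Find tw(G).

2

A width-2 tree decomposition is:
Bags: B1 = {a, h, j}  B2 = {a, b, j}  B3 = {a, b, e}  B4 = {b, c, e}  B5 = {c, e, g}  B6 = {c, d, g}  B7 = {d, g, i}  B8 = {d, f, i}
Tree: B1–B2, B2–B3, B3–B4, B4–B5, B5–B6, B6–B7, B7–B8
The largest bag has 3 vertices, giving width 2; this decomposition certifies tw(G) ≤ 2. Since h–j–b–a–h is a cycle in G, G is not acyclic. Forests are exactly the graphs of treewidth ≤ 1, so tw(G) ≥ 2. Therefore the treewidth is 2.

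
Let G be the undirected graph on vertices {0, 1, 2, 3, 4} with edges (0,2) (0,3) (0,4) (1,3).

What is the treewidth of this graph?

1

A width-1 tree decomposition is:
Bags: B1 = {0, 2}  B2 = {0, 3}  B3 = {1, 3}  B4 = {0, 4}
Tree: B1–B2, B2–B3, B2–B4
Each bag holds 2 vertices, so the decomposition has width 1, which upper-bounds the treewidth. Any graph with an edge has treewidth ≥ 1, and G has the edge 2–0. Hence tw(G) = 1 exactly.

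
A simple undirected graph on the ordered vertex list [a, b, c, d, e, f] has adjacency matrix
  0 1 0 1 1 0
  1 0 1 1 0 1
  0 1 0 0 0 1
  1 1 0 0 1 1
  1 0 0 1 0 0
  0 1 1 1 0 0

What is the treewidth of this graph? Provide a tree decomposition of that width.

The largest bag has 3 vertices, giving width 2; this decomposition certifies tw(G) ≤ 2. On the other hand G contains the 3-clique {b, d, f}. A clique must lie in a single bag of any decomposition, so no decomposition can have width below 2. The upper and lower bounds meet at 2, so that is the treewidth.

Treewidth 2.
One such decomposition:
Bags: B1 = {a, d, e}  B2 = {a, b, d}  B3 = {b, d, f}  B4 = {b, c, f}
Tree: B1–B2, B2–B3, B3–B4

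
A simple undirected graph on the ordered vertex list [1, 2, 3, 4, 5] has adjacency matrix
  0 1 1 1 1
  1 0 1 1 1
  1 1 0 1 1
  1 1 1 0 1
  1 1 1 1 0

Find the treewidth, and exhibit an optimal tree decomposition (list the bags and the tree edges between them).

With just one bag of size 5, the width is 5 − 1 = 4, so tw(G) ≤ 4. On the other hand G contains the 5-clique {1, 2, 3, 4, 5}. A clique must lie in a single bag of any decomposition, so no decomposition can have width below 4. Combining the bounds, tw(G) = 4.

Treewidth 4.
Bags: B1 = {1, 2, 3, 4, 5}
Tree: (single bag)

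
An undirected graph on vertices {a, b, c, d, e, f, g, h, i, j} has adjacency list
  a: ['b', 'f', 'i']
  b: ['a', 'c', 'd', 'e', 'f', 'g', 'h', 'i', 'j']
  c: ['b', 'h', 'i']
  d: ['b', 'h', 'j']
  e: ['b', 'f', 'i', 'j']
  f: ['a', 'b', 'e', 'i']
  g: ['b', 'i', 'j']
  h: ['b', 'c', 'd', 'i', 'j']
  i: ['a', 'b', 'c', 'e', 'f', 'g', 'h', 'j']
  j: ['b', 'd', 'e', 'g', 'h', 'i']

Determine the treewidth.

3

A width-3 tree decomposition is:
Bags: B1 = {b, e, i, j}  B2 = {b, h, i, j}  B3 = {b, c, h, i}  B4 = {b, e, f, i}  B5 = {a, b, f, i}  B6 = {b, g, i, j}  B7 = {b, d, h, j}
Tree: B1–B2, B2–B3, B1–B4, B4–B5, B1–B6, B2–B7
Each bag holds 4 vertices, so the decomposition has width 3, which upper-bounds the treewidth. On the other hand G contains the 4-clique {b, d, h, j}. A clique must lie in a single bag of any decomposition, so no decomposition can have width below 3. Combining the bounds, tw(G) = 3.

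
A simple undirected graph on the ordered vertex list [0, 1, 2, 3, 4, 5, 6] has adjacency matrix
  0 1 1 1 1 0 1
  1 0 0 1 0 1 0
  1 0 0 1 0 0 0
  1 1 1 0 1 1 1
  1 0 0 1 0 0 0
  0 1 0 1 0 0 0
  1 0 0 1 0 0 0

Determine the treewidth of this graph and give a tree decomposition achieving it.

Treewidth 2.
One such decomposition:
Bags: B1 = {0, 2, 3}  B2 = {0, 1, 3}  B3 = {0, 3, 4}  B4 = {0, 3, 6}  B5 = {1, 3, 5}
Tree: B1–B2, B2–B3, B1–B4, B2–B5

Every bag has size at most 3, so the width is 3 − 1 = 2 and tw(G) ≤ 2. For the lower bound, the 3 vertices {0, 1, 3} are pairwise adjacent, and any tree decomposition puts a clique entirely inside one bag — forcing width ≥ 2. Hence tw(G) = 2 exactly.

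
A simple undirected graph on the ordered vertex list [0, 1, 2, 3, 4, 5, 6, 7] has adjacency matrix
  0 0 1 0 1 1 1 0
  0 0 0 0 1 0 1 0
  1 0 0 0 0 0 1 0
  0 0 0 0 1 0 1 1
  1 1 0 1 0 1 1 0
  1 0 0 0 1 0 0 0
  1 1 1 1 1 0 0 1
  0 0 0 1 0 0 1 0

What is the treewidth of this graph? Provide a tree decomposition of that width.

Each bag holds 3 vertices, so the decomposition has width 2, which upper-bounds the treewidth. Conversely, {0, 4, 5} is a clique of size 3, and the vertices of any clique must share a bag in every tree decomposition; so some bag has ≥ 3 vertices and tw(G) ≥ 2. Combining the bounds, tw(G) = 2.

Treewidth 2.
One such decomposition:
Bags: B1 = {0, 4, 6}  B2 = {3, 4, 6}  B3 = {3, 6, 7}  B4 = {0, 4, 5}  B5 = {1, 4, 6}  B6 = {0, 2, 6}
Tree: B1–B2, B2–B3, B1–B4, B2–B5, B1–B6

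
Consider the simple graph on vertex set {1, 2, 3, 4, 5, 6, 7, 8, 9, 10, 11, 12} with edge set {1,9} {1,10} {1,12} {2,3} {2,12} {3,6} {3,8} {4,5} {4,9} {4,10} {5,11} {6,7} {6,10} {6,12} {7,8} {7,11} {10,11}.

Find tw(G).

A width-3 tree decomposition is:
Bags: B1 = {4, 5, 9, 11}  B2 = {4, 9, 10, 11}  B3 = {1, 9, 10, 11}  B4 = {1, 7, 10, 11}  B5 = {1, 6, 7, 10}  B6 = {1, 6, 7, 12}  B7 = {6, 7, 8, 12}  B8 = {3, 6, 8, 12}  B9 = {2, 3, 8, 12}
Tree: B1–B2, B2–B3, B3–B4, B4–B5, B5–B6, B6–B7, B7–B8, B8–B9
The largest bag has 4 vertices, giving width 3; this decomposition certifies tw(G) ≤ 3. For the lower bound: the 4 vertex sets {4,5,9}, {11}, {10}, {1,6,7,12} are disjoint, each induces a connected subgraph, and every pair is joined by at least one edge of G. Contracting each set to a single vertex therefore yields K_{4} as a minor, and since treewidth is minor-monotone, tw(G) ≥ tw(K_{4}) = 3. The upper and lower bounds meet at 3, so that is the treewidth.

3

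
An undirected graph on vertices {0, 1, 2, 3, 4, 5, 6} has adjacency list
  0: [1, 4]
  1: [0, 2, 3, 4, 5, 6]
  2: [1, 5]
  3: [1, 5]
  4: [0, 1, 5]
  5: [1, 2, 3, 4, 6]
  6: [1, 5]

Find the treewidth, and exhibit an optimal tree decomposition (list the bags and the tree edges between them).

Treewidth 2.
One such decomposition:
Bags: B1 = {1, 3, 5}  B2 = {1, 4, 5}  B3 = {1, 5, 6}  B4 = {1, 2, 5}  B5 = {0, 1, 4}
Tree: B1–B2, B1–B3, B3–B4, B2–B5

Every bag has size at most 3, so the width is 3 − 1 = 2 and tw(G) ≤ 2. Conversely, {0, 1, 4} is a clique of size 3, and the vertices of any clique must share a bag in every tree decomposition; so some bag has ≥ 3 vertices and tw(G) ≥ 2. Therefore the treewidth is 2.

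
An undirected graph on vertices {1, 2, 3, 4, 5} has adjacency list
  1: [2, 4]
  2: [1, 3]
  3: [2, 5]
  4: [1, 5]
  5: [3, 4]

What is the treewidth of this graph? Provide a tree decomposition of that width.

Treewidth 2.
Bags: B1 = {3, 4, 5}  B2 = {1, 3, 4}  B3 = {1, 2, 3}
Tree: B1–B2, B2–B3

The largest bag has 3 vertices, giving width 2; this decomposition certifies tw(G) ≤ 2. Since 3–5–4–1–2–3 is a cycle in G, G is not acyclic. Forests are exactly the graphs of treewidth ≤ 1, so tw(G) ≥ 2. The upper and lower bounds meet at 2, so that is the treewidth.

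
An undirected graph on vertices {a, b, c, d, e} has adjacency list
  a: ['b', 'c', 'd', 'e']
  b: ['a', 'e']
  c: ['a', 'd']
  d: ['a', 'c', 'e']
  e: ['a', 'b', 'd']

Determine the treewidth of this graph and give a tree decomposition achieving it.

Each bag holds 3 vertices, so the decomposition has width 2, which upper-bounds the treewidth. Conversely, {a, d, e} is a clique of size 3, and the vertices of any clique must share a bag in every tree decomposition; so some bag has ≥ 3 vertices and tw(G) ≥ 2. Hence tw(G) = 2 exactly.

Treewidth 2.
One optimal decomposition is:
Bags: B1 = {a, d, e}  B2 = {a, b, e}  B3 = {a, c, d}
Tree: B1–B2, B1–B3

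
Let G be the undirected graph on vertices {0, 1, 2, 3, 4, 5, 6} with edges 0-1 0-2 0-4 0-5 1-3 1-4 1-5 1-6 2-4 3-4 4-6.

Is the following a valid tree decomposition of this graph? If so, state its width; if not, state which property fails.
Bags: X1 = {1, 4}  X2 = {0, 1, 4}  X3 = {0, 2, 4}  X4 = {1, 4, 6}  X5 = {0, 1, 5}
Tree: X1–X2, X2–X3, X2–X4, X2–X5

A tree decomposition must satisfy three properties: every vertex lies in some bag; for every edge, both endpoints lie together in some bag; and for every vertex, the bags containing it form a connected subtree. Here vertex 3 appears in no bag, so the decomposition is invalid.

No — vertex 3 appears in no bag.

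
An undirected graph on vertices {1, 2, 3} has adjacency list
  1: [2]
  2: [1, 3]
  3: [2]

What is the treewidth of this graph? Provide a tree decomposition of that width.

Every bag has size at most 2, so the width is 2 − 1 = 1 and tw(G) ≤ 1. Since G has at least one edge (e.g. 2–1), it is not an edgeless graph, so tw(G) ≥ 1. Therefore the treewidth is 1.

Treewidth 1.
Bags: B1 = {1, 2}  B2 = {2, 3}
Tree: B1–B2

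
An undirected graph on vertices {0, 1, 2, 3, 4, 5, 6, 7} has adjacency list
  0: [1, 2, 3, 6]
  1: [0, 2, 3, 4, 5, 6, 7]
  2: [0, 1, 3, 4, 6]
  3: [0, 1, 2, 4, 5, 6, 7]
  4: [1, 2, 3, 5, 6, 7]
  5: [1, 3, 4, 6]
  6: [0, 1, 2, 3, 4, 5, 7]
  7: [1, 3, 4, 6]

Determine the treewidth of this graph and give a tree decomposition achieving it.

The largest bag has 5 vertices, giving width 4; this decomposition certifies tw(G) ≤ 4. On the other hand G contains the 5-clique {0, 1, 2, 3, 6}. A clique must lie in a single bag of any decomposition, so no decomposition can have width below 4. Therefore the treewidth is 4.

Treewidth 4.
One optimal decomposition is:
Bags: B1 = {0, 1, 2, 3, 6}  B2 = {1, 2, 3, 4, 6}  B3 = {1, 3, 4, 5, 6}  B4 = {1, 3, 4, 6, 7}
Tree: B1–B2, B2–B3, B2–B4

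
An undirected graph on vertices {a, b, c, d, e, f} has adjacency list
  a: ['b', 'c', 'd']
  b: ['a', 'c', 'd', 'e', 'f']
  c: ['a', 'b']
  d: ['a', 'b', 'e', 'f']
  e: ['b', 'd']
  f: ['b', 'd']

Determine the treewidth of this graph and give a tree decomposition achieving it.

The largest bag has 3 vertices, giving width 2; this decomposition certifies tw(G) ≤ 2. On the other hand G contains the 3-clique {b, d, e}. A clique must lie in a single bag of any decomposition, so no decomposition can have width below 2. Hence tw(G) = 2 exactly.

Treewidth 2.
One optimal decomposition is:
Bags: B1 = {b, d, f}  B2 = {b, d, e}  B3 = {a, b, d}  B4 = {a, b, c}
Tree: B1–B2, B1–B3, B3–B4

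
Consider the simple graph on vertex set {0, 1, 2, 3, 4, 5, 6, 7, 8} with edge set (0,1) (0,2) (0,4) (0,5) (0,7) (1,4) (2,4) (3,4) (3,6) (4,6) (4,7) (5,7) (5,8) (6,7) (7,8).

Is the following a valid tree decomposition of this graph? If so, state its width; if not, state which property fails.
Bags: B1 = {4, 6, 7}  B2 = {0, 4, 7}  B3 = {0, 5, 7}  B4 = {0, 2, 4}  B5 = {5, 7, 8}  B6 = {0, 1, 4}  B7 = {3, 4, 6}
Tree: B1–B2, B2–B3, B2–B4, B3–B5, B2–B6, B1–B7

Checking the three conditions: (i) the bags cover all of {0, 1, 2, 3, 4, 5, 6, 7, 8}; (ii) for each edge, some bag contains both endpoints; (iii) the bags containing any fixed vertex form a subtree. All hold, so the decomposition is valid with width 3 − 1 = 2.

Yes; width 2.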